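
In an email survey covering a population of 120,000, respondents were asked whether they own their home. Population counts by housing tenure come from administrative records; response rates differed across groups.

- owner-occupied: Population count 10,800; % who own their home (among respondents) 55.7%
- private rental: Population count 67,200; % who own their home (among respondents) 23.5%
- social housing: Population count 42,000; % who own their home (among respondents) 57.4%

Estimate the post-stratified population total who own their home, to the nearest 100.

45,900

Apply each group's respondent rate to its population count:
  owner-occupied: 10,800 × 55.7% = 6015.6
  private rental: 67,200 × 23.5% = 15,792
  social housing: 42,000 × 57.4% = 24,108
Estimated total = 45915.6 → 45,900.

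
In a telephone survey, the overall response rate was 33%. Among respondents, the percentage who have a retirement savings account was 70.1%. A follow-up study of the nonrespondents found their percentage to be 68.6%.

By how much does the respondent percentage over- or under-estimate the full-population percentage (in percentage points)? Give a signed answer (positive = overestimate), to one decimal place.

Nonresponse fraction = 1 − 0.33 = 0.67.
Bias = (nonresponse fraction) × (respondent percentage − nonrespondent percentage)
     = 0.67 × (70.1 − 68.6) = 0.67 × 1.5 = 1.005.

+1.0 percentage points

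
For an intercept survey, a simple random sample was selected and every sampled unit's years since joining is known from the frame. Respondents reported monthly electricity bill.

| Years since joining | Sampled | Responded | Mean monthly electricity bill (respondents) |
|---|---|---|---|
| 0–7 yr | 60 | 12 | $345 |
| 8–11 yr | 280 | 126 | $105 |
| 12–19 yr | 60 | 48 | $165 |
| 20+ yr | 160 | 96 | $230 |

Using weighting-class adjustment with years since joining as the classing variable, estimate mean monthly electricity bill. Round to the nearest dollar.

Class response rates: 0–7 yr 12/60 = 20%, 8–11 yr 126/280 = 45%, 12–19 yr 48/60 = 80%, 20+ yr 96/160 = 60%.
Inverse-response-rate weighting restores each class to its sampled count, so class totals weight by n_sampled:
  0–7 yr: 60 × 345 = 20,700
  8–11 yr: 280 × 105 = 29,400
  12–19 yr: 60 × 165 = 9900
  20+ yr: 160 × 230 = 36,800
Adjusted estimate = 96,800 / 560 = 172.857 → $173.

$173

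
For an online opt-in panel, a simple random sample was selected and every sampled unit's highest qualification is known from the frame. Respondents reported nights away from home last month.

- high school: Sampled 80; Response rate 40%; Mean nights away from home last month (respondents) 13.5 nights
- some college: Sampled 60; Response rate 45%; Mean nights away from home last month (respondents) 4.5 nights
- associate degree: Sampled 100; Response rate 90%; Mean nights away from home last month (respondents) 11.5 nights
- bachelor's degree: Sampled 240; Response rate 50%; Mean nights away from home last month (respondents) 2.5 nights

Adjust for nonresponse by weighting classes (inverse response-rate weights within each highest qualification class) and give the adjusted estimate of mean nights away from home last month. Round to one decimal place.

Inverse-response-rate weighting restores each class to its sampled count, so class totals weight by n_sampled:
  high school: 80 × 13.5 = 1080
  some college: 60 × 4.5 = 270
  associate degree: 100 × 11.5 = 1150
  bachelor's degree: 240 × 2.5 = 600
Adjusted estimate = 3100 / 480 = 6.45833 → 6.5.

6.5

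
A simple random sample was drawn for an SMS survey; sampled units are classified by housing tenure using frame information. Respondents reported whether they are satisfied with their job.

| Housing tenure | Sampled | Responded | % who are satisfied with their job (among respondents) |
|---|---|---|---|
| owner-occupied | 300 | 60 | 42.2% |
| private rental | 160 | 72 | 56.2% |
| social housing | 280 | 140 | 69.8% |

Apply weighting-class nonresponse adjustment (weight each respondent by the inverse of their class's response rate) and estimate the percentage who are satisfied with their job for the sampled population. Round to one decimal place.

55.7%

Response rates by class: owner-occupied 60/300 = 20%, private rental 72/160 = 45%, social housing 140/280 = 50%.
Inverse-response-rate weighting restores each class to its sampled count, so class totals weight by n_sampled:
  owner-occupied: 300 × 42.2 = 12,660
  private rental: 160 × 56.2 = 8992
  social housing: 280 × 69.8 = 19,544
Adjusted estimate = 41,196 / 740 = 55.6703 → 55.7%.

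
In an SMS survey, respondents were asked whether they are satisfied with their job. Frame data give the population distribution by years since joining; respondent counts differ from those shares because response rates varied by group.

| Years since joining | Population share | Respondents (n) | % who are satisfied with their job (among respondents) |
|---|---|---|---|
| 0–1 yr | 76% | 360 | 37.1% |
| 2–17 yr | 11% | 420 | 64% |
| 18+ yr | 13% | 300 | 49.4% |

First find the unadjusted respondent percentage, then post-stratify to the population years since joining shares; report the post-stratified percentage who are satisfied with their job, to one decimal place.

Without adjustment, the pooled respondent share is:
  (360/1080)×37.1 + (420/1080)×64 + (300/1080)×49.4 = 50.9778%
Post-stratifying to population shares instead:
  0.76×37.1 + 0.11×64 + 0.13×49.4 = 41.658%

41.7%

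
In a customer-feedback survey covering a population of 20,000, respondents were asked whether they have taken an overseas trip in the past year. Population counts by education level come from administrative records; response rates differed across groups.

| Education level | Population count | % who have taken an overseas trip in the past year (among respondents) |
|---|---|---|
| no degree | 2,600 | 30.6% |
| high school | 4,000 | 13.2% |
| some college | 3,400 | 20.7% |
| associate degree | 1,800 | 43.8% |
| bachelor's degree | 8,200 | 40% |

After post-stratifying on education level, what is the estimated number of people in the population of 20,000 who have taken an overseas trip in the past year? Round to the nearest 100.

6,100

Each cell contributes its population count × the respondent rate:
  no degree: 2,600 × 30.6% = 795.6
  high school: 4,000 × 13.2% = 528
  some college: 3,400 × 20.7% = 703.8
  associate degree: 1,800 × 43.8% = 788.4
  bachelor's degree: 8,200 × 40% = 3280
Estimated total = 6095.8 → 6,100.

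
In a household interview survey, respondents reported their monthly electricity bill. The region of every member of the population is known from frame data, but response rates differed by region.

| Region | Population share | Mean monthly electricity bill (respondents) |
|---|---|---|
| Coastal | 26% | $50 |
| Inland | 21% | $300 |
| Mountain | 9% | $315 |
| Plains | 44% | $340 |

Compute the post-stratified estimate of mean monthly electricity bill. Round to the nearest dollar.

Each cell contributes population-share × respondent value:
  Coastal: 0.26 × 50 = 13
  Inland: 0.21 × 300 = 63
  Mountain: 0.09 × 315 = 28.35
  Plains: 0.44 × 340 = 149.6
Post-stratified estimate = 253.95 → $254.

$254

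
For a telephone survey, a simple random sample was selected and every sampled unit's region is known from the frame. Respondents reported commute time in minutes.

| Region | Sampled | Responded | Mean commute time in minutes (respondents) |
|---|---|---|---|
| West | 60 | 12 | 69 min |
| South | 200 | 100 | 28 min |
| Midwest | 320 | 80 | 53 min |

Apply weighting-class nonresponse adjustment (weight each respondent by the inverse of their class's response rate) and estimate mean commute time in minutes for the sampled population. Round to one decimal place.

46.0

Response rates by class: West 12/60 = 20%, South 100/200 = 50%, Midwest 80/320 = 25%.
Inverse-response-rate weighting restores each class to its sampled count, so class totals weight by n_sampled:
  West: 60 × 69 = 4140
  South: 200 × 28 = 5600
  Midwest: 320 × 53 = 16,960
Adjusted estimate = 26,700 / 580 = 46.0345 → 46.0.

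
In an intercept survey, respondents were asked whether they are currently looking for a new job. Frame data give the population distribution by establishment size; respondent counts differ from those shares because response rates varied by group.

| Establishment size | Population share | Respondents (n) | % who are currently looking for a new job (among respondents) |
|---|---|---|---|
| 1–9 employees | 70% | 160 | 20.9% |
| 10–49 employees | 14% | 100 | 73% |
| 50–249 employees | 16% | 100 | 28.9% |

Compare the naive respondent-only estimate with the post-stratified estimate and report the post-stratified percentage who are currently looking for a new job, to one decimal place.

29.5%

Naive respondent-only estimate (weights = respondent counts):
  (160/360)×20.9 + (100/360)×73 + (100/360)×28.9 = 37.5944%
Post-stratified estimate weights by population shares:
  0.7×20.9 + 0.14×73 + 0.16×28.9 = 29.474%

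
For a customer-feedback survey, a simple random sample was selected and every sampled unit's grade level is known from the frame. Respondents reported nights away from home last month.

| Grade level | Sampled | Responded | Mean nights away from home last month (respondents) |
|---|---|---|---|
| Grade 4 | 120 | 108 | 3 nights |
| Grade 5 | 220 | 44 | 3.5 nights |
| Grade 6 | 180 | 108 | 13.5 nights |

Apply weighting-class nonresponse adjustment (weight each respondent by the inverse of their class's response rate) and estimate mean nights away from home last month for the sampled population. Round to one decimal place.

Response rates by class: Grade 4 108/120 = 90%, Grade 5 44/220 = 20%, Grade 6 108/180 = 60%.
Each respondent's weight = sampled/responded in their class; summing within a class gives n_sampled, so:
  Grade 4: 120 × 3 = 360
  Grade 5: 220 × 3.5 = 770
  Grade 6: 180 × 13.5 = 2430
Adjusted estimate = 3560 / 520 = 6.84615 → 6.8.

6.8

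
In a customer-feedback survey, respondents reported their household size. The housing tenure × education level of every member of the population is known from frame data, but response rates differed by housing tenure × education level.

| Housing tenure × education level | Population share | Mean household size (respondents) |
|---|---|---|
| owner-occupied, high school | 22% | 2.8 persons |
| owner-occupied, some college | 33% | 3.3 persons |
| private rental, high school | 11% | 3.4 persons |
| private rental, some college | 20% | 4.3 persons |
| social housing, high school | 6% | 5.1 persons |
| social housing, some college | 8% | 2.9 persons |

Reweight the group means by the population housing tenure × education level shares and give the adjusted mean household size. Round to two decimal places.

Each cell contributes population-share × respondent value:
  owner-occupied, high school: 0.22 × 2.8 = 0.616
  owner-occupied, some college: 0.33 × 3.3 = 1.089
  private rental, high school: 0.11 × 3.4 = 0.374
  private rental, some college: 0.2 × 4.3 = 0.86
  social housing, high school: 0.06 × 5.1 = 0.306
  social housing, some college: 0.08 × 2.9 = 0.232
Post-stratified estimate = 3.477 → 3.48.

3.48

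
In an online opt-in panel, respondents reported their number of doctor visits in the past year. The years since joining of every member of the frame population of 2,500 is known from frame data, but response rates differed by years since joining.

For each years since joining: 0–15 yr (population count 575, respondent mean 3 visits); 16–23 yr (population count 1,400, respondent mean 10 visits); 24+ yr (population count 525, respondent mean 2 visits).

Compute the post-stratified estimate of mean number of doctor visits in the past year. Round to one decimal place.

6.7

Post-stratification weights by population share, not respondent share:
  0–15 yr: (575/2,500) × 3 = 0.69
  16–23 yr: (1,400/2,500) × 10 = 5.6
  24+ yr: (525/2,500) × 2 = 0.42
Post-stratified estimate = 6.71 → 6.7.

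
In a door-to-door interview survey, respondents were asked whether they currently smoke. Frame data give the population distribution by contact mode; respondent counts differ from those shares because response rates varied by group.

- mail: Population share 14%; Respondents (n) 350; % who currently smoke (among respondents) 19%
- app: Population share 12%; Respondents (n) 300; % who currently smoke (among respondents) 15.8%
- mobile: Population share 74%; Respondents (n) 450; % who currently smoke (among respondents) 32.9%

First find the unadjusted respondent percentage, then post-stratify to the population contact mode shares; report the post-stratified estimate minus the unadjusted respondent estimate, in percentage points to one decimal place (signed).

+5.1 percentage points

Naive respondent-only estimate (weights = respondent counts):
  (350/1100)×19 + (300/1100)×15.8 + (450/1100)×32.9 = 23.8136%
Post-stratified estimate weights by population shares:
  0.14×19 + 0.12×15.8 + 0.74×32.9 = 28.902%
Difference = 28.902 − 23.8136 = 5.0884 pp.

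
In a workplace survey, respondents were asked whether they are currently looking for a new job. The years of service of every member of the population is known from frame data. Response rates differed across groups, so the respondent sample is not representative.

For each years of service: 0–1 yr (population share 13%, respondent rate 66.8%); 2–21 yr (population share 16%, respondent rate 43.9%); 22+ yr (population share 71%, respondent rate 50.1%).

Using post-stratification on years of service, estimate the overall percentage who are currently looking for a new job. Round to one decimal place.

Reweight to the known years of service distribution:
  0–1 yr: 0.13 × 66.8 = 8.684
  2–21 yr: 0.16 × 43.9 = 7.024
  22+ yr: 0.71 × 50.1 = 35.571
Post-stratified estimate = 51.279 → 51.3%.

51.3%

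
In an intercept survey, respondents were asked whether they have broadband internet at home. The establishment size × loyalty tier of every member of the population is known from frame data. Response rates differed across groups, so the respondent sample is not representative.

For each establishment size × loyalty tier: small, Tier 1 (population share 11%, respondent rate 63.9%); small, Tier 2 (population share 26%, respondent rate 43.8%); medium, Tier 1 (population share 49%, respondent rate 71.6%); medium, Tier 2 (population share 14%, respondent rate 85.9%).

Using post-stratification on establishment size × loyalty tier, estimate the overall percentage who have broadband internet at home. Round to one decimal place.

Each cell contributes population-share × respondent value:
  small, Tier 1: 0.11 × 63.9 = 7.029
  small, Tier 2: 0.26 × 43.8 = 11.388
  medium, Tier 1: 0.49 × 71.6 = 35.084
  medium, Tier 2: 0.14 × 85.9 = 12.026
Post-stratified estimate = 65.527 → 65.5%.

65.5%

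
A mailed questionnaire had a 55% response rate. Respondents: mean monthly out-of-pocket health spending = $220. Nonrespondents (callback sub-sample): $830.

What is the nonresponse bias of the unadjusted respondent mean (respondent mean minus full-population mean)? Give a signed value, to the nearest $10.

-$270

Nonresponse fraction = 1 − 0.55 = 0.45.
Bias = (nonresponse fraction) × (respondent mean − nonrespondent mean)
     = 0.45 × (220 − 830) = 0.45 × -610 = -274.5.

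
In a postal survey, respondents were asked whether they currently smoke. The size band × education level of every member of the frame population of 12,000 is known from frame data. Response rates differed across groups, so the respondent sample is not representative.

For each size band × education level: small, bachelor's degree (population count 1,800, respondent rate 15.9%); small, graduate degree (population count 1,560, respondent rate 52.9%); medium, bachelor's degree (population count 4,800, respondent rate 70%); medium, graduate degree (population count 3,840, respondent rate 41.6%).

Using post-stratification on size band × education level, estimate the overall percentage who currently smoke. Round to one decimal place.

50.6%

Weight each group's respondent value by its population share:
  small, bachelor's degree: (1,800/12,000) × 15.9 = 2.385
  small, graduate degree: (1,560/12,000) × 52.9 = 6.877
  medium, bachelor's degree: (4,800/12,000) × 70 = 28
  medium, graduate degree: (3,840/12,000) × 41.6 = 13.312
Post-stratified estimate = 50.574 → 50.6%.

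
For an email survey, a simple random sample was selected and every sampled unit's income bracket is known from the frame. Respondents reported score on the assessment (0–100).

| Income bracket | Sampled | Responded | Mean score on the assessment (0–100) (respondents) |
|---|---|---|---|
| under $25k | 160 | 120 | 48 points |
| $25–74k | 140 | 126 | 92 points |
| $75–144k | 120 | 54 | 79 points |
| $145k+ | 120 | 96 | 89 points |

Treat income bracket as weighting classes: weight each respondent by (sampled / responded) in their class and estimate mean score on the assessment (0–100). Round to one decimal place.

Class response rates: under $25k 120/160 = 75%, $25–74k 126/140 = 90%, $75–144k 54/120 = 45%, $145k+ 96/120 = 80%.
With weight = n_sampled/n_responded per class, the weighted class total is n_sampled:
  under $25k: 160 × 48 = 7680
  $25–74k: 140 × 92 = 12,880
  $75–144k: 120 × 79 = 9480
  $145k+: 120 × 89 = 10,680
Adjusted estimate = 40,720 / 540 = 75.4074 → 75.4.

75.4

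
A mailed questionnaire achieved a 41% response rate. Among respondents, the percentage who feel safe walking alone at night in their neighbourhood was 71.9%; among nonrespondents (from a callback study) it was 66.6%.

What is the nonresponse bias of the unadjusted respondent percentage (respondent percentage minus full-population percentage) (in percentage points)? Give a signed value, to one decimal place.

Nonresponse fraction = 1 − 0.41 = 0.59.
Bias = (nonresponse fraction) × (respondent percentage − nonrespondent percentage)
     = 0.59 × (71.9 − 66.6) = 0.59 × 5.3 = 3.127.

+3.1 percentage points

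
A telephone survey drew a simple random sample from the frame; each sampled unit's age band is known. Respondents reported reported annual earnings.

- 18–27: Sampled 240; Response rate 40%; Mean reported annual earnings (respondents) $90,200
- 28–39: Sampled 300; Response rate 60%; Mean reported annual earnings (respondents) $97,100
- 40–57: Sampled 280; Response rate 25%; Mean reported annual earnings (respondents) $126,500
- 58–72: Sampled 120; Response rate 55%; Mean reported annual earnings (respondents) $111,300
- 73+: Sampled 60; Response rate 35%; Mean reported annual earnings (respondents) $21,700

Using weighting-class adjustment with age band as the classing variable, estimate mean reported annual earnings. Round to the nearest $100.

Each respondent's weight = sampled/responded in their class; summing within a class gives n_sampled, so:
  18–27: 240 × 90,200 = 21,648,000
  28–39: 300 × 97,100 = 29,130,000
  40–57: 280 × 126,500 = 35,420,000
  58–72: 120 × 111,300 = 13,356,000
  73+: 60 × 21,700 = 1,302,000
Adjusted estimate = 100,856,000 / 1,000 = 100,856 → $100,900.

$100,900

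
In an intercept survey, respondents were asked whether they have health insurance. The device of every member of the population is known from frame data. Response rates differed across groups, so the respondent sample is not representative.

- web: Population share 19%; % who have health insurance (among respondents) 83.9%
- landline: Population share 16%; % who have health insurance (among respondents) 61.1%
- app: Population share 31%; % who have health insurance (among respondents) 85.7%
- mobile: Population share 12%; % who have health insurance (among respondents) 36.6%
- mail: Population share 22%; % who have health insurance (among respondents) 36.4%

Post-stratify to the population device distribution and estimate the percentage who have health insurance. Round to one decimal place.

64.7%

Each cell contributes population-share × respondent value:
  web: 0.19 × 83.9 = 15.941
  landline: 0.16 × 61.1 = 9.776
  app: 0.31 × 85.7 = 26.567
  mobile: 0.12 × 36.6 = 4.392
  mail: 0.22 × 36.4 = 8.008
Post-stratified estimate = 64.684 → 64.7%.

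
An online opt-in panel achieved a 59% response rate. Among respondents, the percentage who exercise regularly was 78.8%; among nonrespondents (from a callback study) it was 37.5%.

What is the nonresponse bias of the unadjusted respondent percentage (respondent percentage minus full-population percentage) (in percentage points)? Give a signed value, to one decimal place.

+16.9 percentage points

Nonresponse fraction = 1 − 0.59 = 0.41.
Bias = (nonresponse fraction) × (respondent percentage − nonrespondent percentage)
     = 0.41 × (78.8 − 37.5) = 0.41 × 41.3 = 16.933.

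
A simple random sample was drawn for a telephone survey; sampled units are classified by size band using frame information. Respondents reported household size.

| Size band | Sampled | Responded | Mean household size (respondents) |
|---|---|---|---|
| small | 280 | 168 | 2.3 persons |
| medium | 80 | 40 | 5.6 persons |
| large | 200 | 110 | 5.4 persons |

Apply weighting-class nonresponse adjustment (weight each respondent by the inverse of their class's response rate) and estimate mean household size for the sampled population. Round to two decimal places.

Class response rates: small 168/280 = 60%, medium 40/80 = 50%, large 110/200 = 55%.
With weight = n_sampled/n_responded per class, the weighted class total is n_sampled:
  small: 280 × 2.3 = 644
  medium: 80 × 5.6 = 448
  large: 200 × 5.4 = 1080
Adjusted estimate = 2172 / 560 = 3.87857 → 3.88.

3.88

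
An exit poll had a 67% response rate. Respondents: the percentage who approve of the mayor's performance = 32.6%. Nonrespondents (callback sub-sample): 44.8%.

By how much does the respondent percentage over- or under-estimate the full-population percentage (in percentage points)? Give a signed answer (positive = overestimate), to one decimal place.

-4.0 percentage points

Nonresponse fraction = 1 − 0.67 = 0.33.
Bias = (nonresponse fraction) × (respondent percentage − nonrespondent percentage)
     = 0.33 × (32.6 − 44.8) = 0.33 × -12.2 = -4.026.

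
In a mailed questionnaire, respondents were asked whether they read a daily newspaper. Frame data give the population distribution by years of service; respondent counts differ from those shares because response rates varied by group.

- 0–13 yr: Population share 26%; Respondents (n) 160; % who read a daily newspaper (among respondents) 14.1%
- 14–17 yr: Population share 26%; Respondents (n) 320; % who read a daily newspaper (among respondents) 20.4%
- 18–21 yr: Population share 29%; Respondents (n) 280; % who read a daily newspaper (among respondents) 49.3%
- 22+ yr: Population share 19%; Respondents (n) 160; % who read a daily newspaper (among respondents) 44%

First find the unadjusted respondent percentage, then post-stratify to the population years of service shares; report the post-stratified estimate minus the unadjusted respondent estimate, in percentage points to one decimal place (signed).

Unadjusted (pooled respondent) estimate weights by respondent counts:
  (160/920)×14.1 + (320/920)×20.4 + (280/920)×49.3 + (160/920)×44 = 32.2043%
Reweighting by population years of service shares:
  0.26×14.1 + 0.26×20.4 + 0.29×49.3 + 0.19×44 = 31.627%
Difference = 31.627 − 32.2043 = -0.5773 pp.

-0.6 percentage points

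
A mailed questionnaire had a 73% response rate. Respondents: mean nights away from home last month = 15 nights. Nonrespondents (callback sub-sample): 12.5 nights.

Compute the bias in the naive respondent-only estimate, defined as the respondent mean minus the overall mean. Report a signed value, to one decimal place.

Nonresponse fraction = 1 − 0.73 = 0.27.
Bias = (nonresponse fraction) × (respondent mean − nonrespondent mean)
     = 0.27 × (15 − 12.5) = 0.27 × 2.5 = 0.675.

+0.7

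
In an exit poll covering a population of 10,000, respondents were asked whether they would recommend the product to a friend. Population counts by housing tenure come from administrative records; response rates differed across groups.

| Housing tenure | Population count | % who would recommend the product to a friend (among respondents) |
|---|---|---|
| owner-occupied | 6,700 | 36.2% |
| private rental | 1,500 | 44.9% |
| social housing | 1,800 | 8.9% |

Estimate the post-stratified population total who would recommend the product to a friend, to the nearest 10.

Each cell contributes its population count × the respondent rate:
  owner-occupied: 6,700 × 36.2% = 2425.4
  private rental: 1,500 × 44.9% = 673.5
  social housing: 1,800 × 8.9% = 160.2
Estimated total = 3259.1 → 3,260.

3,260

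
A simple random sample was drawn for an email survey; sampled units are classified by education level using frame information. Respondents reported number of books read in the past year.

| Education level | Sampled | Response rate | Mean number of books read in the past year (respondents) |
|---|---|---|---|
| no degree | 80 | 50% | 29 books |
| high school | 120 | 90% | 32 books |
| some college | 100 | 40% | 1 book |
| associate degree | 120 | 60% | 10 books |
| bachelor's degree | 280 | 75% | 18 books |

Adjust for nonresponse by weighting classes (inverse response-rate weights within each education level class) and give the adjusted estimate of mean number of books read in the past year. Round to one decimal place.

17.9

Inverse-response-rate weighting restores each class to its sampled count, so class totals weight by n_sampled:
  no degree: 80 × 29 = 2320
  high school: 120 × 32 = 3840
  some college: 100 × 1 = 100
  associate degree: 120 × 10 = 1200
  bachelor's degree: 280 × 18 = 5040
Adjusted estimate = 12,500 / 700 = 17.8571 → 17.9.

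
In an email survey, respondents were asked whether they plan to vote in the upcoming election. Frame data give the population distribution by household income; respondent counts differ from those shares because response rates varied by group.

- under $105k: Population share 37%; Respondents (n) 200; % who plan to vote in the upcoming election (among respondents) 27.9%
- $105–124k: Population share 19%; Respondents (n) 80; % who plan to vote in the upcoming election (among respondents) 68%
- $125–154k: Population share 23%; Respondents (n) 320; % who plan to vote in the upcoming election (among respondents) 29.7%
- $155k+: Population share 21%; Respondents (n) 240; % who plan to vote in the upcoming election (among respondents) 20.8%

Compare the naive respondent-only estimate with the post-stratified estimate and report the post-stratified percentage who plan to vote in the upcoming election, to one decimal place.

Naive respondent-only estimate (weights = respondent counts):
  (200/840)×27.9 + (80/840)×68 + (320/840)×29.7 + (240/840)×20.8 = 30.3762%
Reweighting by population household income shares:
  0.37×27.9 + 0.19×68 + 0.23×29.7 + 0.21×20.8 = 34.442%

34.4%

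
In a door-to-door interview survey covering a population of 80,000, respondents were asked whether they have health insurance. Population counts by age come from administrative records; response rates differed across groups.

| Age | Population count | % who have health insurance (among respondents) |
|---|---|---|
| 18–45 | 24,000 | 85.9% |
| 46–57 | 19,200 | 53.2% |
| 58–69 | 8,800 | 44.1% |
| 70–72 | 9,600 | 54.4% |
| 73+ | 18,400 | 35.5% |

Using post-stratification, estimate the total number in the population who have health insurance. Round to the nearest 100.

46,500

Apply each group's respondent rate to its population count:
  18–45: 24,000 × 85.9% = 20,616
  46–57: 19,200 × 53.2% = 10214.4
  58–69: 8,800 × 44.1% = 3880.8
  70–72: 9,600 × 54.4% = 5222.4
  73+: 18,400 × 35.5% = 6532
Estimated total = 46465.6 → 46,500.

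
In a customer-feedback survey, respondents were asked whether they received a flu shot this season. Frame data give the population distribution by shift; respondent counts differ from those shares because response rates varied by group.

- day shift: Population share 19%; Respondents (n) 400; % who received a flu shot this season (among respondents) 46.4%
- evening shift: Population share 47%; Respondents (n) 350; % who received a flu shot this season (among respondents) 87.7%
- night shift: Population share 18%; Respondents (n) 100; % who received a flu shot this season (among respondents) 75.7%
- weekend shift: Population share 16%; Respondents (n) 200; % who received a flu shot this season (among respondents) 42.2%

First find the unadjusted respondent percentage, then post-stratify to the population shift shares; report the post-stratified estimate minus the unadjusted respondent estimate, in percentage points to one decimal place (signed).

+8.3 percentage points

Naive respondent-only estimate (weights = respondent counts):
  (400/1050)×46.4 + (350/1050)×87.7 + (100/1050)×75.7 + (200/1050)×42.2 = 62.1571%
Post-stratifying to population shares instead:
  0.19×46.4 + 0.47×87.7 + 0.18×75.7 + 0.16×42.2 = 70.413%
Difference = 70.413 − 62.1571 = 8.2559 pp.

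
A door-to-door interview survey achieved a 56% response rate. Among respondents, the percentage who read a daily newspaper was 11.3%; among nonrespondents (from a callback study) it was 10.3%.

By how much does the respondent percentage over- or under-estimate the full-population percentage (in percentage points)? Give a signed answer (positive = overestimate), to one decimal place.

+0.4 percentage points

Nonresponse fraction = 1 − 0.56 = 0.44.
Bias = (nonresponse fraction) × (respondent percentage − nonrespondent percentage)
     = 0.44 × (11.3 − 10.3) = 0.44 × 1 = 0.44.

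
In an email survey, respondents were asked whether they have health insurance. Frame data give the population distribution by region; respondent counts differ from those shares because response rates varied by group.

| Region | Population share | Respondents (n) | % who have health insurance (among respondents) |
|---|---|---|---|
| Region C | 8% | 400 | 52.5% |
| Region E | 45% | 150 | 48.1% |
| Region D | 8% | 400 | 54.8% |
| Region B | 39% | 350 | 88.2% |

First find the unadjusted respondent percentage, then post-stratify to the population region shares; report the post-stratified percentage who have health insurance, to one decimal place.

64.6%

Unadjusted (pooled respondent) estimate weights by respondent counts:
  (400/1300)×52.5 + (150/1300)×48.1 + (400/1300)×54.8 + (350/1300)×88.2 = 62.3115%
Reweighting by population region shares:
  0.08×52.5 + 0.45×48.1 + 0.08×54.8 + 0.39×88.2 = 64.627%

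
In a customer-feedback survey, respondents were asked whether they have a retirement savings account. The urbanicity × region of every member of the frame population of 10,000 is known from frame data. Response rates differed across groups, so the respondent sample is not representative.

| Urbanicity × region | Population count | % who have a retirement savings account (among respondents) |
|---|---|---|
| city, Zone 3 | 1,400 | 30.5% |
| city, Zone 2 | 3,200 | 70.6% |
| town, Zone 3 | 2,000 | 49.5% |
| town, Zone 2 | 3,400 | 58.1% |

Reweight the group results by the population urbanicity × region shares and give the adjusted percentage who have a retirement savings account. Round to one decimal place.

Post-stratification weights by population share, not respondent share:
  city, Zone 3: (1,400/10,000) × 30.5 = 4.27
  city, Zone 2: (3,200/10,000) × 70.6 = 22.592
  town, Zone 3: (2,000/10,000) × 49.5 = 9.9
  town, Zone 2: (3,400/10,000) × 58.1 = 19.754
Post-stratified estimate = 56.516 → 56.5%.

56.5%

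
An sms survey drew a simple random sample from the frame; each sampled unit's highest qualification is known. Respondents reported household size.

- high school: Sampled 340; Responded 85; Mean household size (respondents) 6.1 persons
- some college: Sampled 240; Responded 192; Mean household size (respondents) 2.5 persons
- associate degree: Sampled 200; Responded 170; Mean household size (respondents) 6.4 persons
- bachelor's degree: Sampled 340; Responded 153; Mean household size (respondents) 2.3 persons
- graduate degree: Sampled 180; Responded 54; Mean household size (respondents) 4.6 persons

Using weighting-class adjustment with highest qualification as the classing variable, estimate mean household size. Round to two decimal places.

4.28

Response rates by class: high school 85/340 = 25%, some college 192/240 = 80%, associate degree 170/200 = 85%, bachelor's degree 153/340 = 45%, graduate degree 54/180 = 30%.
With weight = n_sampled/n_responded per class, the weighted class total is n_sampled:
  high school: 340 × 6.1 = 2074
  some college: 240 × 2.5 = 600
  associate degree: 200 × 6.4 = 1280
  bachelor's degree: 340 × 2.3 = 782
  graduate degree: 180 × 4.6 = 828
Adjusted estimate = 5564 / 1,300 = 4.28 → 4.28.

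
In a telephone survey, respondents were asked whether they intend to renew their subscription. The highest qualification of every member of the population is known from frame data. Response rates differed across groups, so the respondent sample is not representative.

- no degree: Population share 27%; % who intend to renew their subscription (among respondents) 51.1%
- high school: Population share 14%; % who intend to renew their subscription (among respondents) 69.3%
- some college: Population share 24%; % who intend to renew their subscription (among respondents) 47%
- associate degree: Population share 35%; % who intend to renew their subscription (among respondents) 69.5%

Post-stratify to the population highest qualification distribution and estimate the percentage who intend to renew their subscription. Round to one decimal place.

59.1%

Each cell contributes population-share × respondent value:
  no degree: 0.27 × 51.1 = 13.797
  high school: 0.14 × 69.3 = 9.702
  some college: 0.24 × 47 = 11.28
  associate degree: 0.35 × 69.5 = 24.325
Post-stratified estimate = 59.104 → 59.1%.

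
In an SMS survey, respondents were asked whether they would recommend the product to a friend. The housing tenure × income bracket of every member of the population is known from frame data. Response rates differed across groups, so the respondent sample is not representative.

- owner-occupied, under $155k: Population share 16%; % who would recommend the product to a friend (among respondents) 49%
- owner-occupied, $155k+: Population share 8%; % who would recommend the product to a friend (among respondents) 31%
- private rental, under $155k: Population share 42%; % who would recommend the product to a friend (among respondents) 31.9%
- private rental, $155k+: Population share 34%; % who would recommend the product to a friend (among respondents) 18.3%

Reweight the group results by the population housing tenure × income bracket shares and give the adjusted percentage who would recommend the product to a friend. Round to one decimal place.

29.9%

Each cell contributes population-share × respondent value:
  owner-occupied, under $155k: 0.16 × 49 = 7.84
  owner-occupied, $155k+: 0.08 × 31 = 2.48
  private rental, under $155k: 0.42 × 31.9 = 13.398
  private rental, $155k+: 0.34 × 18.3 = 6.222
Post-stratified estimate = 29.94 → 29.9%.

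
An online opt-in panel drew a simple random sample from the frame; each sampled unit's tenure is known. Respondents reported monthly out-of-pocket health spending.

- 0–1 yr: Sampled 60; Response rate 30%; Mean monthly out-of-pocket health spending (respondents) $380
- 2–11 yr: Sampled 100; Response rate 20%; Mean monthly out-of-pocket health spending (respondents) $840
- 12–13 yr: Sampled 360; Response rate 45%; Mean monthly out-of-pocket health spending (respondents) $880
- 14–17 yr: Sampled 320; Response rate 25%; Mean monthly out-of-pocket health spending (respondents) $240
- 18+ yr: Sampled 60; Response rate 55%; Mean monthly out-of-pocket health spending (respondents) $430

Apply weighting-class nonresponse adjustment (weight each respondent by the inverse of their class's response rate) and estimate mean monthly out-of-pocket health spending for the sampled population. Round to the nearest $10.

With weight = n_sampled/n_responded per class, the weighted class total is n_sampled:
  0–1 yr: 60 × 380 = 22,800
  2–11 yr: 100 × 840 = 84,000
  12–13 yr: 360 × 880 = 316,800
  14–17 yr: 320 × 240 = 76,800
  18+ yr: 60 × 430 = 25,800
Adjusted estimate = 526,200 / 900 = 584.667 → $580.

$580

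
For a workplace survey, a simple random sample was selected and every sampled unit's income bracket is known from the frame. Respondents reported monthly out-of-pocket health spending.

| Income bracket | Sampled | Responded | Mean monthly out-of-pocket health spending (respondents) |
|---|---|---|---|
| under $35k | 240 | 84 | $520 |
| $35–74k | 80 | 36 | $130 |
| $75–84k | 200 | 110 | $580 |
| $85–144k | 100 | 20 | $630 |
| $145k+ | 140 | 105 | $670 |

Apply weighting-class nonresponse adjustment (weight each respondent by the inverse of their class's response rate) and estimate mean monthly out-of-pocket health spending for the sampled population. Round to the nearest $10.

$540

Response rates by class: under $35k 84/240 = 35%, $35–74k 36/80 = 45%, $75–84k 110/200 = 55%, $85–144k 20/100 = 20%, $145k+ 105/140 = 75%.
Each respondent's weight = sampled/responded in their class; summing within a class gives n_sampled, so:
  under $35k: 240 × 520 = 124,800
  $35–74k: 80 × 130 = 10,400
  $75–84k: 200 × 580 = 116,000
  $85–144k: 100 × 630 = 63,000
  $145k+: 140 × 670 = 93,800
Adjusted estimate = 408,000 / 760 = 536.842 → $540.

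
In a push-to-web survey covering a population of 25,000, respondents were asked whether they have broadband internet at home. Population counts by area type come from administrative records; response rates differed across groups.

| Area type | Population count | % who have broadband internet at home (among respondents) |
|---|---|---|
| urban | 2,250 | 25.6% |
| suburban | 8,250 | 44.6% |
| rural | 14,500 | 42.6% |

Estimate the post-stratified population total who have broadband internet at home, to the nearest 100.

10,400

Each cell contributes its population count × the respondent rate:
  urban: 2,250 × 25.6% = 576
  suburban: 8,250 × 44.6% = 3679.5
  rural: 14,500 × 42.6% = 6177
Estimated total = 10432.5 → 10,400.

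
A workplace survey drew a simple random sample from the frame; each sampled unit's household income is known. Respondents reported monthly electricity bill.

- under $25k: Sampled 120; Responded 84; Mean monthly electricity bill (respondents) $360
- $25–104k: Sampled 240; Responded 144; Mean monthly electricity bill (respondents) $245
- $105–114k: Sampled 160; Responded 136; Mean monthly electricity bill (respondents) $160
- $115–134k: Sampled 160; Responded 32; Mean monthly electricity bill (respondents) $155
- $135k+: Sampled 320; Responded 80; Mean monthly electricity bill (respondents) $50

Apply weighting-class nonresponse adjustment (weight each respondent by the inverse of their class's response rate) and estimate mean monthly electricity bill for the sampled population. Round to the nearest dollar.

Response rates by class: under $25k 84/120 = 70%, $25–104k 144/240 = 60%, $105–114k 136/160 = 85%, $115–134k 32/160 = 20%, $135k+ 80/320 = 25%.
Inverse-response-rate weighting restores each class to its sampled count, so class totals weight by n_sampled:
  under $25k: 120 × 360 = 43,200
  $25–104k: 240 × 245 = 58,800
  $105–114k: 160 × 160 = 25,600
  $115–134k: 160 × 155 = 24,800
  $135k+: 320 × 50 = 16,000
Adjusted estimate = 168,400 / 1,000 = 168.4 → $168.

$168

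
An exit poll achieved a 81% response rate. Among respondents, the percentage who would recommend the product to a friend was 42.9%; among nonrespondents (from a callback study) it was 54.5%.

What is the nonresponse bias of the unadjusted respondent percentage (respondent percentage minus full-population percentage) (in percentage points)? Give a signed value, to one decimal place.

-2.2 percentage points

Nonresponse fraction = 1 − 0.81 = 0.19.
Bias = (nonresponse fraction) × (respondent percentage − nonrespondent percentage)
     = 0.19 × (42.9 − 54.5) = 0.19 × -11.6 = -2.204.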